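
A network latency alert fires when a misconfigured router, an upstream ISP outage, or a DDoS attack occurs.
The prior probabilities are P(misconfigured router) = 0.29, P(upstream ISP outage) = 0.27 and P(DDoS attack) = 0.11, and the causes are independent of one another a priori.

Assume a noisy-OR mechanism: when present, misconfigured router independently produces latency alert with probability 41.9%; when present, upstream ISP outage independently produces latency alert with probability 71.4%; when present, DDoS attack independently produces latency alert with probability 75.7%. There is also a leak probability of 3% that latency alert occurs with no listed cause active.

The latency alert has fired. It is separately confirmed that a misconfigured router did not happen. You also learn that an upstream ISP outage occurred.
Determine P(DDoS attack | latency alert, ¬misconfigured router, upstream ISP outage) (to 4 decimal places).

P(DDoS attack | latency alert, ¬misconfigured router, upstream ISP outage) ≈ 0.1376

Under noisy-OR, P(latency alert | causes) = 1 − (1−0.03)·∏(1−qᵢ) over the active causes.
By total probability over both values of DDoS attack:
  P(latency alert | ¬misconfigured router, upstream ISP outage) = 0.72258×0.89 + 0.932587×0.11
        = 0.643096 + 0.102585 = 0.745681
Configurations with DDoS attack contribute 0.102585, so
  P(DDoS attack | latency alert, ¬misconfigured router, upstream ISP outage) = 0.102585 / 0.745681 ≈ 0.1376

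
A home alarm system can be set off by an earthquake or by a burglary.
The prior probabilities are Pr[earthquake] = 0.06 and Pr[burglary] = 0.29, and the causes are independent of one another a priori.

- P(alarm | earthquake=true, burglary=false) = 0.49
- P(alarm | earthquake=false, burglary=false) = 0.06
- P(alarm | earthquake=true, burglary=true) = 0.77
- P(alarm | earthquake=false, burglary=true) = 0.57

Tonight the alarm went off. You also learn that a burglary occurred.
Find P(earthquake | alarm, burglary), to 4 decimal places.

P(earthquake | alarm, burglary) ≈ 0.0794

Sum P(alarm|·) weighted by the priors over both values of earthquake:
  P(alarm | burglary) = 0.57·0.94 + 0.77·0.06
        = 0.535800 + 0.046200 = 0.582000
Configurations with earthquake contribute 0.046200, so
  P(earthquake | alarm, burglary) = 0.046200 / 0.582000 ≈ 0.0794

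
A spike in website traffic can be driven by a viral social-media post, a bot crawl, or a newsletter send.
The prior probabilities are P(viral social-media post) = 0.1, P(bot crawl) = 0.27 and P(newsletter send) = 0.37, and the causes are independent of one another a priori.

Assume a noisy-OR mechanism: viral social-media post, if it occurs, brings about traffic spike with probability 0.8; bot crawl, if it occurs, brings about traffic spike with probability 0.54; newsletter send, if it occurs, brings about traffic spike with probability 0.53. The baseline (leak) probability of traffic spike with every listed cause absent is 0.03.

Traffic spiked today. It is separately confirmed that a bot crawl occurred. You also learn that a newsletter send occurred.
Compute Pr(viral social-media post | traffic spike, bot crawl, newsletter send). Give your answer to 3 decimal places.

Under noisy-OR, P(traffic spike | causes) = 1 − (1−0.03)·∏(1−qᵢ) over the active causes.
By total probability over both values of viral social-media post:
  P(traffic spike | bot crawl, newsletter send) = 0.790286×0.9 + 0.958057×0.1
        = 0.711257 + 0.095806 = 0.807063
The terms with viral social-media post present sum to 0.095806, so
  P(viral social-media post | traffic spike, bot crawl, newsletter send) = 0.095806 / 0.807063 ≈ 0.119

Pr(viral social-media post | traffic spike, bot crawl, newsletter send) ≈ 0.119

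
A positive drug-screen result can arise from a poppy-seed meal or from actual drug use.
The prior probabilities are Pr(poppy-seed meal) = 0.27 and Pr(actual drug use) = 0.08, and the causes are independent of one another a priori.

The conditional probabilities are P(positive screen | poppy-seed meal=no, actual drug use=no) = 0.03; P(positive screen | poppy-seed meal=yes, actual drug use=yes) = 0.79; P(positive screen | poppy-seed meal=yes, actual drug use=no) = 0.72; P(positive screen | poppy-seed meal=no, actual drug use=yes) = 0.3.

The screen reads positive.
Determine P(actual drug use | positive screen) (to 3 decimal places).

P(actual drug use | positive screen) ≈ 0.148

Numerator (weight on configurations with actual drug use): 0.017520 + 0.017064 = 0.034584
Normalizer over all consistent configurations: 0.03·0.73·0.92 + 0.3·0.73·0.08 + 0.72·0.27·0.92 + 0.79·0.27·0.08 = 0.233580
Posterior = 0.034584 / 0.233580 ≈ 0.148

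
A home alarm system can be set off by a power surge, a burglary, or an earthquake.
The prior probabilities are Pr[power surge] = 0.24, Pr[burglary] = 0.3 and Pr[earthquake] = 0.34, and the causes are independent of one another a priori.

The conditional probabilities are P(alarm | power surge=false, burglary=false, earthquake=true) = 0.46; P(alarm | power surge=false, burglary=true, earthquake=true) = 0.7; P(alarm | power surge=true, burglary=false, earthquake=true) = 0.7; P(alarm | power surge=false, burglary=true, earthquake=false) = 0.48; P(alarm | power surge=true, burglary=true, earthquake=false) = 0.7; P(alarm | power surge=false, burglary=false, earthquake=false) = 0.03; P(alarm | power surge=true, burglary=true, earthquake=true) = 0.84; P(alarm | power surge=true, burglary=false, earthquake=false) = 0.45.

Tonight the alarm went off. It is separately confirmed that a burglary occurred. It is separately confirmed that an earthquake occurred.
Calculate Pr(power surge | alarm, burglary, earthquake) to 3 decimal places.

P(alarm | burglary, earthquake) = 0.7·0.76 + 0.84·0.24 = 0.532000 + 0.201600 = 0.733600
The power surge-present share is 0.84·0.24 = 0.201600.
Hence the posterior is 0.201600/0.733600 ≈ 0.275.

Pr(power surge | alarm, burglary, earthquake) ≈ 0.275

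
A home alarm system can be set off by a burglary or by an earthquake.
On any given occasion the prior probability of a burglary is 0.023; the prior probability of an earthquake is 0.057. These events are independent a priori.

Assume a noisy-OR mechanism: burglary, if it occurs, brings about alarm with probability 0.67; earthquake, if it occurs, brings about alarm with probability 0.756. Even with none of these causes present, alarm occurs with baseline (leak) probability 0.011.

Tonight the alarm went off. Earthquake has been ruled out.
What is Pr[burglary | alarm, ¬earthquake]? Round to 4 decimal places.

Under noisy-OR, P(alarm | causes) = 1 − (1−0.011)·∏(1−qᵢ) over the active causes.
Weight on burglary=true, given the evidence: 0.67363×0.023 = 0.015493
Denominator P(alarm | ¬earthquake): 0.011×0.977 + 0.67363×0.023 = 0.026240
P(burglary | alarm, ¬earthquake) = 0.015493/0.026240 ≈ 0.5904

Pr[burglary | alarm, ¬earthquake] ≈ 0.5904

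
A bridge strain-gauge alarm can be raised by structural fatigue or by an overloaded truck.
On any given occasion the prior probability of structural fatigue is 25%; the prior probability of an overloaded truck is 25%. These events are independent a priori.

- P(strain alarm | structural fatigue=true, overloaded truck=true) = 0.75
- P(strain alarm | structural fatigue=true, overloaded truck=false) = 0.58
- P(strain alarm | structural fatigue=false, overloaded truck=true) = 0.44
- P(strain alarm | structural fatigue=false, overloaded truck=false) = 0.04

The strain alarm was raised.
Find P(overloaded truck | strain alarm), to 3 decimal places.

P(overloaded truck | strain alarm) ≈ 0.496

Weight on overloaded truck=true, given the evidence: 0.082500 + 0.046875 = 0.129375
Normalizer over all consistent configurations: 0.04·0.75·0.75 + 0.44·0.75·0.25 + 0.58·0.25·0.75 + 0.75·0.25·0.25 = 0.260625
P(overloaded truck | strain alarm) = 0.129375/0.260625 ≈ 0.496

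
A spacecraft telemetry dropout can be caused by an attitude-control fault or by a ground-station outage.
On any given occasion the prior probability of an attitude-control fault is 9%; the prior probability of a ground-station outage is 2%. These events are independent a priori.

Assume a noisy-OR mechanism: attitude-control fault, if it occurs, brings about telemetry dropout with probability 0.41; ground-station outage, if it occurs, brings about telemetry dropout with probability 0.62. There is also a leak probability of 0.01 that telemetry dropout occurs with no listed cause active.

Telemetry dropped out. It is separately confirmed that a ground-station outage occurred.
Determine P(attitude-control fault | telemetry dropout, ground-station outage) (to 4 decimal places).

P(attitude-control fault | telemetry dropout, ground-station outage) ≈ 0.1098

Under noisy-OR, P(telemetry dropout | causes) = 1 − (1−0.01)·∏(1−qᵢ) over the active causes.
Sum P(telemetry dropout|·) weighted by the priors over both values of attitude-control fault:
  P(telemetry dropout | ground-station outage) = 0.6238×0.91 + 0.778042×0.09
        = 0.567658 + 0.070024 = 0.637682
Configurations with attitude-control fault contribute 0.070024, so
  P(attitude-control fault | telemetry dropout, ground-station outage) = 0.070024 / 0.637682 ≈ 0.1098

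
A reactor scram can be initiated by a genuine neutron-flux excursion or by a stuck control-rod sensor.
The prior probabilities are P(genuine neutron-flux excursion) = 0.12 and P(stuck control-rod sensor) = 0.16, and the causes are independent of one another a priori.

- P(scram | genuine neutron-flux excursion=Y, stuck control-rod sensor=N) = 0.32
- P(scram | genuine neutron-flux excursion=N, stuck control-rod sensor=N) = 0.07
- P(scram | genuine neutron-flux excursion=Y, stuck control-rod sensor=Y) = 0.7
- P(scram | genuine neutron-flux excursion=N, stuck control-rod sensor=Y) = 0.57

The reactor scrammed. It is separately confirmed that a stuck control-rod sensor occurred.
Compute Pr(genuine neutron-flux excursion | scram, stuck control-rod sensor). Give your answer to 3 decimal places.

Pr(genuine neutron-flux excursion | scram, stuck control-rod sensor) ≈ 0.143

Enumerate both values of genuine neutron-flux excursion and weight by the priors:
  P(scram | stuck control-rod sensor) = 0.57*0.88 + 0.7*0.12
        = 0.501600 + 0.084000 = 0.585600
Configurations with genuine neutron-flux excursion contribute 0.084000, so
  P(genuine neutron-flux excursion | scram, stuck control-rod sensor) = 0.084000 / 0.585600 ≈ 0.143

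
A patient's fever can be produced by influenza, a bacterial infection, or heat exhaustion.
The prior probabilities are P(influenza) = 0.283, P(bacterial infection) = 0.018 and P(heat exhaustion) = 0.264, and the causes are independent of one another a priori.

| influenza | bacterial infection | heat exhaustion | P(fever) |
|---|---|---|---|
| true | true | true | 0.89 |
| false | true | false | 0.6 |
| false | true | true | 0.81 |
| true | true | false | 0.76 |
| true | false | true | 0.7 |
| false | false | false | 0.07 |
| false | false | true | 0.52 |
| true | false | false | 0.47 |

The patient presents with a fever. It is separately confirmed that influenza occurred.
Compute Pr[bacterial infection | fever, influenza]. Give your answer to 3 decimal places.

Pr[bacterial infection | fever, influenza] ≈ 0.027

For the numerator, keep only bacterial infection=true terms: 0.010068 + 0.004229 = 0.014297
The normalizing constant is 0.47×0.982×0.736 + 0.7×0.982×0.264 + 0.76×0.018×0.736 + 0.89×0.018×0.264 = 0.535464
P(bacterial infection | fever, influenza) = 0.014297/0.535464 ≈ 0.027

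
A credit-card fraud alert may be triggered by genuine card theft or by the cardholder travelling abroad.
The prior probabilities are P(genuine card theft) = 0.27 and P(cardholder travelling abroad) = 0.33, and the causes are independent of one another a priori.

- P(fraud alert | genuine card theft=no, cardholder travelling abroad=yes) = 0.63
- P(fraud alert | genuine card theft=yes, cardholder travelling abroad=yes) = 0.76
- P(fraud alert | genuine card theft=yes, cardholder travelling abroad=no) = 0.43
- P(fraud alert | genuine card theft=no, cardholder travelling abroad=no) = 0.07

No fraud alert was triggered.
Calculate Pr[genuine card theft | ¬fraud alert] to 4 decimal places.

Enumerate the 4 (genuine card theft, cardholder travelling abroad) configurations and weight by the priors:
  P(¬fraud alert) = 0.93·0.73·0.67 + 0.37·0.73·0.33 + 0.57·0.27·0.67 + 0.24·0.27·0.33
        = 0.454863 + 0.089133 + 0.103113 + 0.021384 = 0.668493
Configurations with genuine card theft contribute 0.124497, so
  P(genuine card theft | ¬fraud alert) = 0.124497 / 0.668493 ≈ 0.1862

Pr[genuine card theft | ¬fraud alert] ≈ 0.1862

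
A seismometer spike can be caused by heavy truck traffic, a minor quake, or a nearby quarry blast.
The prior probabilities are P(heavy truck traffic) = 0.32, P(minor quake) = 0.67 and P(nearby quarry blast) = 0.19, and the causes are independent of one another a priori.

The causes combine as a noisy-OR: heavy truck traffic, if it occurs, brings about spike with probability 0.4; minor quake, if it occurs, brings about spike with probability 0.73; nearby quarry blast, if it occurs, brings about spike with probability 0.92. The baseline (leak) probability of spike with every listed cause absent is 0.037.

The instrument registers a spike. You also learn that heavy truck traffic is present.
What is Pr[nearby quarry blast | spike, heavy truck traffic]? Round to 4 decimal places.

Under noisy-OR, P(spike | causes) = 1 − (1−0.037)·∏(1−qᵢ) over the active causes.
P(spike | heavy truck traffic) = 0.4222·0.33·0.81 + 0.953776·0.33·0.19 + 0.843994·0.67·0.81 + 0.98752·0.67·0.19 = 0.112854 + 0.059802 + 0.458036 + 0.125711 = 0.756403
Of this, 0.185513 comes from 0.059802 + 0.125711 (the nearby quarry blast=true cases).
Hence the posterior is 0.185513/0.756403 ≈ 0.2453.

Pr[nearby quarry blast | spike, heavy truck traffic] ≈ 0.2453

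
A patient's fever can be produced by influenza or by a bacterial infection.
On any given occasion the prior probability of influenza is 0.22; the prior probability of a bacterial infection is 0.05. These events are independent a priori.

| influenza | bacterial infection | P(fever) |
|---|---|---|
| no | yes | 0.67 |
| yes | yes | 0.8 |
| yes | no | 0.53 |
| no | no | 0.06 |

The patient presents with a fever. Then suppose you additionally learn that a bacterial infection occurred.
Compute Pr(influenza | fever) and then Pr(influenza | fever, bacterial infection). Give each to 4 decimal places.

Numerator (weight on configurations with influenza): 0.110770 + 0.008800 = 0.119570
Normalizer over all consistent configurations: 0.06·0.78·0.95 + 0.67·0.78·0.05 + 0.53·0.22·0.95 + 0.8·0.22·0.05 = 0.190160
P(influenza | fever) = 0.119570/0.190160 ≈ 0.6288

Now also conditioning on bacterial infection=true:
Enumerate both values of influenza and weight by the priors:
  P(fever | bacterial infection) = 0.67·0.78 + 0.8·0.22
        = 0.522600 + 0.176000 = 0.698600
Keeping only the influenza-present terms gives 0.176000, so
  P(influenza | fever, bacterial infection) = 0.176000 / 0.698600 ≈ 0.2519
Conditioning on bacterial infection lowers the posterior on influenza: the classic explaining-away effect in a common-effect structure.

Pr(influenza | fever) ≈ 0.6288; Pr(influenza | fever, bacterial infection) ≈ 0.2519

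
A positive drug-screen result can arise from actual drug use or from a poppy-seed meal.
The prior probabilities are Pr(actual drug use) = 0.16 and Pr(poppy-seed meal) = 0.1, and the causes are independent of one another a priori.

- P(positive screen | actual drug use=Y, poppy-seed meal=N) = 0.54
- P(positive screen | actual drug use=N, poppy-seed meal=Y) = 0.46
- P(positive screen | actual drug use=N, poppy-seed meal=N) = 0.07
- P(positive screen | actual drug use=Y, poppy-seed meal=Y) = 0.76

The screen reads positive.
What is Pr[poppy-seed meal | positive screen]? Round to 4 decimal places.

Pr[poppy-seed meal | positive screen] ≈ 0.2799

Numerator (weight on configurations with poppy-seed meal): 0.038640 + 0.012160 = 0.050800
Normalizer over all consistent configurations: 0.07*0.84*0.9 + 0.46*0.84*0.1 + 0.54*0.16*0.9 + 0.76*0.16*0.1 = 0.181480
Posterior = 0.050800 / 0.181480 ≈ 0.2799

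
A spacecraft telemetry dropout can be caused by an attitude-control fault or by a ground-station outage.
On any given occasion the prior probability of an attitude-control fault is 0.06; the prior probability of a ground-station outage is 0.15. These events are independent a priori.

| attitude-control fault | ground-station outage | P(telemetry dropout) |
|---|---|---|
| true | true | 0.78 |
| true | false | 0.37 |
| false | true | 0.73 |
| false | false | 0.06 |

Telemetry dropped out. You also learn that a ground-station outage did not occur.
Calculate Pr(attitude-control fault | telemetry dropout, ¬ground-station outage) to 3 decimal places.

Pr(attitude-control fault | telemetry dropout, ¬ground-station outage) ≈ 0.282

Weight on attitude-control fault=true, given the evidence: 0.37·0.06 = 0.022200
Denominator P(telemetry dropout | ¬ground-station outage): 0.06·0.94 + 0.37·0.06 = 0.078600
P(attitude-control fault | telemetry dropout, ¬ground-station outage) = 0.022200/0.078600 ≈ 0.282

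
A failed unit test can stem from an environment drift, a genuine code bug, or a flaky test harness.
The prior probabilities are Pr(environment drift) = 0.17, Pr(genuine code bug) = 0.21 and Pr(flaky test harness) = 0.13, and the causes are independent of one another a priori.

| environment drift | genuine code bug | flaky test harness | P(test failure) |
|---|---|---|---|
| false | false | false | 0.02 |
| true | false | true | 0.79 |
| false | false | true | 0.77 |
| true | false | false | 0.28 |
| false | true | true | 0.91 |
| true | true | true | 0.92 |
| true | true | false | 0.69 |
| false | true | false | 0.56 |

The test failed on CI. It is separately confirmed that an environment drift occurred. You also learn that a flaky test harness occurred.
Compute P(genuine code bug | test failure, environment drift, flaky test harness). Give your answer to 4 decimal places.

By total probability over both values of genuine code bug:
  P(test failure | environment drift, flaky test harness) = 0.79×0.79 + 0.92×0.21
        = 0.624100 + 0.193200 = 0.817300
Keeping only the genuine code bug-present terms gives 0.193200, so
  P(genuine code bug | test failure, environment drift, flaky test harness) = 0.193200 / 0.817300 ≈ 0.2364

P(genuine code bug | test failure, environment drift, flaky test harness) ≈ 0.2364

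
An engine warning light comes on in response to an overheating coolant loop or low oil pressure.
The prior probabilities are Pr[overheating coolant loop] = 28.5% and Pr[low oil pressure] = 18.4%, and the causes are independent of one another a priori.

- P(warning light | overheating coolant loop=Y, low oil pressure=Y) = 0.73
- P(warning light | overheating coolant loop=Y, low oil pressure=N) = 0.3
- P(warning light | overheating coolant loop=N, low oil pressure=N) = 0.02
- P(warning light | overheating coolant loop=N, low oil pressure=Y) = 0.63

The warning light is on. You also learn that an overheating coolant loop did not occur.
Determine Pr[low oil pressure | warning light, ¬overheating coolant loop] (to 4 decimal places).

Weight on low oil pressure=true, given the evidence: 0.63·0.184 = 0.115920
Normalizer over all consistent configurations: 0.02·0.816 + 0.63·0.184 = 0.132240
P(low oil pressure | warning light, ¬overheating coolant loop) = 0.115920/0.132240 ≈ 0.8766

Pr[low oil pressure | warning light, ¬overheating coolant loop] ≈ 0.8766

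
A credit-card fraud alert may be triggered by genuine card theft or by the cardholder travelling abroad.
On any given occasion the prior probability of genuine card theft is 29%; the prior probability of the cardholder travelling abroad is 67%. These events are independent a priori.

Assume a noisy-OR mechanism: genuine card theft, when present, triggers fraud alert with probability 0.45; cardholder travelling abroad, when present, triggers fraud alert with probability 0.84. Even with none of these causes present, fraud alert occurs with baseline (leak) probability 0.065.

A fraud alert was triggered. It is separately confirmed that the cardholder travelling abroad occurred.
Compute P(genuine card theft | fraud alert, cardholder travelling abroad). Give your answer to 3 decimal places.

Under noisy-OR, P(fraud alert | causes) = 1 − (1−0.065)·∏(1−qᵢ) over the active causes.
P(fraud alert | cardholder travelling abroad) = 0.8504·0.71 + 0.91772·0.29 = 0.603784 + 0.266139 = 0.869923
Restricting to configurations with genuine card theft present: 0.91772·0.29 = 0.266139.
So P(genuine card theft | fraud alert, cardholder travelling abroad) = 0.266139/0.869923 ≈ 0.306.

P(genuine card theft | fraud alert, cardholder travelling abroad) ≈ 0.306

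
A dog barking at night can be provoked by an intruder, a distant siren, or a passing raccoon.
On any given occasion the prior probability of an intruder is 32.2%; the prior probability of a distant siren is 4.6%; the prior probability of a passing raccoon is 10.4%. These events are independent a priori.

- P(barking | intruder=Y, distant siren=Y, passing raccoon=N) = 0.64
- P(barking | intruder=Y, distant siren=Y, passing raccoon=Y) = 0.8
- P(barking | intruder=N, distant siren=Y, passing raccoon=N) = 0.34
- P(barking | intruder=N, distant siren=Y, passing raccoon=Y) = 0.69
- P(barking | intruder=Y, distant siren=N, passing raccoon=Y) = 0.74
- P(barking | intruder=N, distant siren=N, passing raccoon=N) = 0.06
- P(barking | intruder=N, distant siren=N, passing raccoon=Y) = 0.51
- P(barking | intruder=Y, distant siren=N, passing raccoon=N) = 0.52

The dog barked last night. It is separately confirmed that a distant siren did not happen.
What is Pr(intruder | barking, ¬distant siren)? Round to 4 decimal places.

Pr(intruder | barking, ¬distant siren) ≈ 0.7071

For the numerator, keep only intruder=true terms: 0.150026 + 0.024781 = 0.174807
Denominator P(barking | ¬distant siren): 0.06×0.678×0.896 + 0.51×0.678×0.104 + 0.52×0.322×0.896 + 0.74×0.322×0.104 = 0.247217
P(intruder | barking, ¬distant siren) = 0.174807/0.247217 ≈ 0.7071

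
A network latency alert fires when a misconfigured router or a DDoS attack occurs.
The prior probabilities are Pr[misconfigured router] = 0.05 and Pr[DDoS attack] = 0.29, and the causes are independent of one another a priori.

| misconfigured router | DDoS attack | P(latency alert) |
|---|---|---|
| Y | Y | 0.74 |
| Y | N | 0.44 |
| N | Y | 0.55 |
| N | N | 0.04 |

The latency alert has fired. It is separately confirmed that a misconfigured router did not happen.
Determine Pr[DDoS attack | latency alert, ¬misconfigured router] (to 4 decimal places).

P(latency alert | ¬misconfigured router) = 0.04×0.71 + 0.55×0.29 = 0.028400 + 0.159500 = 0.187900
Restricting to configurations with DDoS attack present: 0.55×0.29 = 0.159500.
P(DDoS attack | latency alert, ¬misconfigured router) = 0.159500 / 0.187900 ≈ 0.8489

Pr[DDoS attack | latency alert, ¬misconfigured router] ≈ 0.8489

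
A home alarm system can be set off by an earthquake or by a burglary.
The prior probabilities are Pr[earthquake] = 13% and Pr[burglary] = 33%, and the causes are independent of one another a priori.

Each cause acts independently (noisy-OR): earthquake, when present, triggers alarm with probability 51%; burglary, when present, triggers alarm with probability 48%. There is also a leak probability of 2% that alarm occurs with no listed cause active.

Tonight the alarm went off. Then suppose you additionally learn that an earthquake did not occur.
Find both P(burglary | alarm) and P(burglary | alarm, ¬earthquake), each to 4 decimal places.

P(burglary | alarm) ≈ 0.7524; P(burglary | alarm, ¬earthquake) ≈ 0.9235

Under noisy-OR, P(alarm | causes) = 1 − (1−0.02)·∏(1−qᵢ) over the active causes.
P(alarm) = 0.02*0.87*0.67 + 0.4904*0.87*0.33 + 0.5198*0.13*0.67 + 0.750296*0.13*0.33 = 0.011658 + 0.140794 + 0.045275 + 0.032188 = 0.229915
Restricting to configurations with burglary present: 0.140794 + 0.032188 = 0.172982.
Hence the posterior is 0.172982/0.229915 ≈ 0.7524.

Now also conditioning on earthquake≠true:
By total probability over both values of burglary:
  P(alarm | ¬earthquake) = 0.02·0.67 + 0.4904·0.33
        = 0.013400 + 0.161832 = 0.175232
Keeping only the burglary-present terms gives 0.161832, so
  P(burglary | alarm, ¬earthquake) = 0.161832 / 0.175232 ≈ 0.9235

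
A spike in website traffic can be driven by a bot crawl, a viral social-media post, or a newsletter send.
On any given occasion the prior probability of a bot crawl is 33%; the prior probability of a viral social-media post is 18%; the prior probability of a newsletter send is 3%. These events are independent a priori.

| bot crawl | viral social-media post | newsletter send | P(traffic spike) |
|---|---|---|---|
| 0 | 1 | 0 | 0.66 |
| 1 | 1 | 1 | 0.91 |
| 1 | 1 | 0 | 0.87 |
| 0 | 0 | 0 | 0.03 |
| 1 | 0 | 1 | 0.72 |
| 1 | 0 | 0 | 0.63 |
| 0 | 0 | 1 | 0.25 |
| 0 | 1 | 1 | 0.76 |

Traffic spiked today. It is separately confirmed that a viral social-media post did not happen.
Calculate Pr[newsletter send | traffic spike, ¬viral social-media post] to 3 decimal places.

P(traffic spike | ¬viral social-media post) = 0.03·0.67·0.97 + 0.25·0.67·0.03 + 0.63·0.33·0.97 + 0.72·0.33·0.03 = 0.019497 + 0.005025 + 0.201663 + 0.007128 = 0.233313
Restricting to configurations with newsletter send present: 0.005025 + 0.007128 = 0.012153.
So P(newsletter send | traffic spike, ¬viral social-media post) = 0.012153/0.233313 ≈ 0.052.

Pr[newsletter send | traffic spike, ¬viral social-media post] ≈ 0.052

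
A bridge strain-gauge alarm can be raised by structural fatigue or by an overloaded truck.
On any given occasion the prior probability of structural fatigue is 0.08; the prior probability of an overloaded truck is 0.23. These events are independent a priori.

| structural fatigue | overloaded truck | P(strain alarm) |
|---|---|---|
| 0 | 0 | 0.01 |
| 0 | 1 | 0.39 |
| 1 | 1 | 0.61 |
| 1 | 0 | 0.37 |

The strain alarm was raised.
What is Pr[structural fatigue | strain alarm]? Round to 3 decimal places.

Pr[structural fatigue | strain alarm] ≈ 0.275

By total probability over the 4 (structural fatigue, overloaded truck) configurations:
  P(strain alarm) = 0.01·0.92·0.77 + 0.39·0.92·0.23 + 0.37·0.08·0.77 + 0.61·0.08·0.23
        = 0.007084 + 0.082524 + 0.022792 + 0.011224 = 0.123624
The terms with structural fatigue present sum to 0.034016, so
  P(structural fatigue | strain alarm) = 0.034016 / 0.123624 ≈ 0.275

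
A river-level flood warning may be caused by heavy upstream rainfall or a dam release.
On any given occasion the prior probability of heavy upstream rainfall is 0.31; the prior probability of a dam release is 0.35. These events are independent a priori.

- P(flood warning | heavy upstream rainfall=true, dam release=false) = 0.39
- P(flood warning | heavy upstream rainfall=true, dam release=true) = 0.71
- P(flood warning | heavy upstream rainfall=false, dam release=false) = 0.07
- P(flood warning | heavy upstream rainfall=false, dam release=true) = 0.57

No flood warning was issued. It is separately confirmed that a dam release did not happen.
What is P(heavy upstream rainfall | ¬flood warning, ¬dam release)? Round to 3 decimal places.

P(¬flood warning | ¬dam release) = 0.93*0.69 + 0.61*0.31 = 0.641700 + 0.189100 = 0.830800
The heavy upstream rainfall-present share is 0.61*0.31 = 0.189100.
Hence the posterior is 0.189100/0.830800 ≈ 0.228.

P(heavy upstream rainfall | ¬flood warning, ¬dam release) ≈ 0.228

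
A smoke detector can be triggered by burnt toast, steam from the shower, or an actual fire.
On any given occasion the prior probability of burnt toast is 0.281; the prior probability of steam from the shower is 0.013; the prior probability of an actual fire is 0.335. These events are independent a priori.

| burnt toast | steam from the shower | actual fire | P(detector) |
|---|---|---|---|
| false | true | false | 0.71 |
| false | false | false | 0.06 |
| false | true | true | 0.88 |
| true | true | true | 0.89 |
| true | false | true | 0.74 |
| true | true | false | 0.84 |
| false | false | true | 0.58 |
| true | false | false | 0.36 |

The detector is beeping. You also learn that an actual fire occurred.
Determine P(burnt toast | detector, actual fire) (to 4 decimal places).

Sum P(detector|·) weighted by the priors over the 4 (burnt toast, steam from the shower) configurations:
  P(detector | actual fire) = 0.58*0.719*0.987 + 0.88*0.719*0.013 + 0.74*0.281*0.987 + 0.89*0.281*0.013
        = 0.411599 + 0.008225 + 0.205237 + 0.003251 = 0.628312
Configurations with burnt toast contribute 0.208488, so
  P(burnt toast | detector, actual fire) = 0.208488 / 0.628312 ≈ 0.3318

P(burnt toast | detector, actual fire) ≈ 0.3318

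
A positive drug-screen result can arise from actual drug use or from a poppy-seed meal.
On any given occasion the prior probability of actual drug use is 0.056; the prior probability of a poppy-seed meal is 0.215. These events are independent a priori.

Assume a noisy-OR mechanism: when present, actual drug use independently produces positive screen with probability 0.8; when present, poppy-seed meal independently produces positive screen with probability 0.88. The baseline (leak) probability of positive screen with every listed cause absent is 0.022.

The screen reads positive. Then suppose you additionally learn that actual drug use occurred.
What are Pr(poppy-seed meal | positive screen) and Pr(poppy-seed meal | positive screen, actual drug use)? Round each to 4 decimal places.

Under noisy-OR, P(positive screen | causes) = 1 − (1−0.022)·∏(1−qᵢ) over the active causes.
P(positive screen) = 0.022×0.944×0.785 + 0.88264×0.944×0.215 + 0.8044×0.056×0.785 + 0.976528×0.056×0.215 = 0.016303 + 0.179141 + 0.035361 + 0.011757 = 0.242562
The poppy-seed meal-present share is 0.179141 + 0.011757 = 0.190898.
Hence the posterior is 0.190898/0.242562 ≈ 0.7870.

Now also conditioning on actual drug use=true:
P(positive screen | actual drug use) = 0.8044·0.785 + 0.976528·0.215 = 0.631454 + 0.209954 = 0.841408
Of this, 0.209954 comes from 0.976528·0.215 (the poppy-seed meal=true cases).
So P(poppy-seed meal | positive screen, actual drug use) = 0.209954/0.841408 ≈ 0.2495.
The drop from 0.7870 to 0.2495 is the explaining-away (discounting) effect.

Pr(poppy-seed meal | positive screen) ≈ 0.7870; Pr(poppy-seed meal | positive screen, actual drug use) ≈ 0.2495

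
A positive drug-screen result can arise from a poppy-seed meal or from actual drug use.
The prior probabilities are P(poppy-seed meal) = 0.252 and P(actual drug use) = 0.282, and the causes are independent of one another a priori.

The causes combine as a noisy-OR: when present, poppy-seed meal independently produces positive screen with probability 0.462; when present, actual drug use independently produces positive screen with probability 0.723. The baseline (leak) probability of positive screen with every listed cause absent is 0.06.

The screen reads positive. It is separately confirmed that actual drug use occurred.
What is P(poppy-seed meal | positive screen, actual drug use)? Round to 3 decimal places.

P(poppy-seed meal | positive screen, actual drug use) ≈ 0.281

Under noisy-OR, P(positive screen | causes) = 1 − (1−0.06)·∏(1−qᵢ) over the active causes.
Sum P(positive screen|·) weighted by the priors over both values of poppy-seed meal:
  P(positive screen | actual drug use) = 0.73962×0.748 + 0.859916×0.252
        = 0.553236 + 0.216699 = 0.769935
The terms with poppy-seed meal present sum to 0.216699, so
  P(poppy-seed meal | positive screen, actual drug use) = 0.216699 / 0.769935 ≈ 0.281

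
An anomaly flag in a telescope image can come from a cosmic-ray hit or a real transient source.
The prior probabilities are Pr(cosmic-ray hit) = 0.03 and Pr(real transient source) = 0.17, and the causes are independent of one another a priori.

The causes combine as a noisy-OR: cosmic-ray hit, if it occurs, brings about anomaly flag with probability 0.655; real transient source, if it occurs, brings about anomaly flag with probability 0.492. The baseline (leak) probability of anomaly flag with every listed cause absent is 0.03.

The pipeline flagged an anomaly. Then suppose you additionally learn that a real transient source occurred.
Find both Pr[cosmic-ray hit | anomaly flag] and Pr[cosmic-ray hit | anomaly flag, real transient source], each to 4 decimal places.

Pr[cosmic-ray hit | anomaly flag] ≈ 0.1617; Pr[cosmic-ray hit | anomaly flag, real transient source] ≈ 0.0482

Under noisy-OR, P(anomaly flag | causes) = 1 − (1−0.03)·∏(1−qᵢ) over the active causes.
P(anomaly flag) = 0.03×0.97×0.83 + 0.50724×0.97×0.17 + 0.66535×0.03×0.83 + 0.829998×0.03×0.17 = 0.024153 + 0.083644 + 0.016567 + 0.004233 = 0.128597
The cosmic-ray hit-present share is 0.016567 + 0.004233 = 0.020800.
Hence the posterior is 0.020800/0.128597 ≈ 0.1617.

Now condition on the additional information:
By total probability over both values of cosmic-ray hit:
  P(anomaly flag | real transient source) = 0.50724*0.97 + 0.829998*0.03
        = 0.492023 + 0.024900 = 0.516923
Keeping only the cosmic-ray hit-present terms gives 0.024900, so
  P(cosmic-ray hit | anomaly flag, real transient source) = 0.024900 / 0.516923 ≈ 0.0482
This is intercausal reasoning (explaining away): once real transient source accounts for the anomaly flag, cosmic-ray hit becomes less likely.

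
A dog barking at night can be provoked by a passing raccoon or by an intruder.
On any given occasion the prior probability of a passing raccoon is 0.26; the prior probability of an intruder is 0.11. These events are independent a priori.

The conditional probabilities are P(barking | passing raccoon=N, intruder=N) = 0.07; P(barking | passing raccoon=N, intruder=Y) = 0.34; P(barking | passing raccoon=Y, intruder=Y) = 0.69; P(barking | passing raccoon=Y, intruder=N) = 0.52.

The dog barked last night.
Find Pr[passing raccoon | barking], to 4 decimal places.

Pr[passing raccoon | barking] ≈ 0.6550

For the numerator, keep only passing raccoon=true terms: 0.120328 + 0.019734 = 0.140062
Denominator P(barking): 0.07·0.74·0.89 + 0.34·0.74·0.11 + 0.52·0.26·0.89 + 0.69·0.26·0.11 = 0.213840
P(passing raccoon | barking) = 0.140062/0.213840 ≈ 0.6550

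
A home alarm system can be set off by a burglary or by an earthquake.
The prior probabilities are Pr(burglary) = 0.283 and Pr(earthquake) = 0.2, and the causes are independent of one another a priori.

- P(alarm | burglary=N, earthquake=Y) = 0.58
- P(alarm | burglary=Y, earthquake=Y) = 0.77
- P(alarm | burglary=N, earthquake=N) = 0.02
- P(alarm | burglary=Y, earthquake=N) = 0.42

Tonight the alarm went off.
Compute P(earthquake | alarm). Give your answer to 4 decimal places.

P(earthquake | alarm) ≈ 0.5433

Weight on earthquake=true, given the evidence: 0.083172 + 0.043582 = 0.126754
Normalizer over all consistent configurations: 0.02×0.717×0.8 + 0.58×0.717×0.2 + 0.42×0.283×0.8 + 0.77×0.283×0.2 = 0.233314
Posterior = 0.126754 / 0.233314 ≈ 0.5433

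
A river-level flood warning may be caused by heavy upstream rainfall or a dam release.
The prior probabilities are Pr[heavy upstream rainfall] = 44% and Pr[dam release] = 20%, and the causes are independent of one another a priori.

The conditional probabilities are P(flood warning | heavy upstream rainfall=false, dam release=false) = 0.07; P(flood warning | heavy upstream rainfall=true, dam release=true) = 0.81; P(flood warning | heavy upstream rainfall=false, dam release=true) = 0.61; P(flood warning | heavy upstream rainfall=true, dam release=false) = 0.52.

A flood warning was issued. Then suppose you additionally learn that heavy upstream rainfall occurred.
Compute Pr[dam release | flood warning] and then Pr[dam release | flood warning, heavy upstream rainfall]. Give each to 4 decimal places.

For the numerator, keep only dam release=true terms: 0.068320 + 0.071280 = 0.139600
The normalizing constant is 0.07*0.56*0.8 + 0.61*0.56*0.2 + 0.52*0.44*0.8 + 0.81*0.44*0.2 = 0.354000
Posterior = 0.139600 / 0.354000 ≈ 0.3944

Now condition on the additional information:
P(flood warning | heavy upstream rainfall) = 0.52*0.8 + 0.81*0.2 = 0.416000 + 0.162000 = 0.578000
Restricting to configurations with dam release present: 0.81*0.2 = 0.162000.
So P(dam release | flood warning, heavy upstream rainfall) = 0.162000/0.578000 ≈ 0.2803.

Pr[dam release | flood warning] ≈ 0.3944; Pr[dam release | flood warning, heavy upstream rainfall] ≈ 0.2803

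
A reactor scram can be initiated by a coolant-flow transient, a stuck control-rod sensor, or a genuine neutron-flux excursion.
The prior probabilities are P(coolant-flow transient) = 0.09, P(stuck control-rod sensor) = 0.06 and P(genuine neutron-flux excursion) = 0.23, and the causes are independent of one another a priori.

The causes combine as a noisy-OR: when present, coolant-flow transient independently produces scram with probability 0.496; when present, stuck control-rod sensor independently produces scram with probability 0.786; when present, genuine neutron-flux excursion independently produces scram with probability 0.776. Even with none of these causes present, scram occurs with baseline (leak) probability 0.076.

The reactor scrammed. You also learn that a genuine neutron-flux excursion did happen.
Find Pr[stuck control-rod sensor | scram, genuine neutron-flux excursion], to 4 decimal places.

Under noisy-OR, P(scram | causes) = 1 − (1−0.076)·∏(1−qᵢ) over the active causes.
Numerator (weight on configurations with stuck control-rod sensor): 0.052182 + 0.005279 = 0.057461
Denominator P(scram | genuine neutron-flux excursion): 0.793024*0.91*0.94 + 0.955707*0.91*0.06 + 0.895684*0.09*0.94 + 0.977676*0.09*0.06 = 0.811589
P(stuck control-rod sensor | scram, genuine neutron-flux excursion) = 0.057461/0.811589 ≈ 0.0708

Pr[stuck control-rod sensor | scram, genuine neutron-flux excursion] ≈ 0.0708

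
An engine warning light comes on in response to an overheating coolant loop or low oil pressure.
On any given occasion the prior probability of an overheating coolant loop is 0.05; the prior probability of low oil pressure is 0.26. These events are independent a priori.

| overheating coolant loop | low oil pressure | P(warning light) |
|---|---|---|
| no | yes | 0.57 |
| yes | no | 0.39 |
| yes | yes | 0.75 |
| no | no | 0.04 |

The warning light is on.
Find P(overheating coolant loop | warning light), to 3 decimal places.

P(warning light) = 0.04*0.95*0.74 + 0.57*0.95*0.26 + 0.39*0.05*0.74 + 0.75*0.05*0.26 = 0.028120 + 0.140790 + 0.014430 + 0.009750 = 0.193090
The overheating coolant loop-present share is 0.014430 + 0.009750 = 0.024180.
P(overheating coolant loop | warning light) = 0.024180 / 0.193090 ≈ 0.125

P(overheating coolant loop | warning light) ≈ 0.125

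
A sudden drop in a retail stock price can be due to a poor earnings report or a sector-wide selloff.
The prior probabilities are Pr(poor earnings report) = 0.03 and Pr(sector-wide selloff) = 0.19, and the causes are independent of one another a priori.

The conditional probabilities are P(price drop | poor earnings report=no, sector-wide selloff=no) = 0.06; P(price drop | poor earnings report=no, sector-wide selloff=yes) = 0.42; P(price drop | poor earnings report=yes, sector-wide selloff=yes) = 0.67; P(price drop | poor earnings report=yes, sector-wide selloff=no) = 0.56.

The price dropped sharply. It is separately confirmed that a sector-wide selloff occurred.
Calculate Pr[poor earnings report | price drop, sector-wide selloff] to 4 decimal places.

Pr[poor earnings report | price drop, sector-wide selloff] ≈ 0.0470

Weight on poor earnings report=true, given the evidence: 0.67·0.03 = 0.020100
Denominator P(price drop | sector-wide selloff): 0.42·0.97 + 0.67·0.03 = 0.427500
Posterior = 0.020100 / 0.427500 ≈ 0.0470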